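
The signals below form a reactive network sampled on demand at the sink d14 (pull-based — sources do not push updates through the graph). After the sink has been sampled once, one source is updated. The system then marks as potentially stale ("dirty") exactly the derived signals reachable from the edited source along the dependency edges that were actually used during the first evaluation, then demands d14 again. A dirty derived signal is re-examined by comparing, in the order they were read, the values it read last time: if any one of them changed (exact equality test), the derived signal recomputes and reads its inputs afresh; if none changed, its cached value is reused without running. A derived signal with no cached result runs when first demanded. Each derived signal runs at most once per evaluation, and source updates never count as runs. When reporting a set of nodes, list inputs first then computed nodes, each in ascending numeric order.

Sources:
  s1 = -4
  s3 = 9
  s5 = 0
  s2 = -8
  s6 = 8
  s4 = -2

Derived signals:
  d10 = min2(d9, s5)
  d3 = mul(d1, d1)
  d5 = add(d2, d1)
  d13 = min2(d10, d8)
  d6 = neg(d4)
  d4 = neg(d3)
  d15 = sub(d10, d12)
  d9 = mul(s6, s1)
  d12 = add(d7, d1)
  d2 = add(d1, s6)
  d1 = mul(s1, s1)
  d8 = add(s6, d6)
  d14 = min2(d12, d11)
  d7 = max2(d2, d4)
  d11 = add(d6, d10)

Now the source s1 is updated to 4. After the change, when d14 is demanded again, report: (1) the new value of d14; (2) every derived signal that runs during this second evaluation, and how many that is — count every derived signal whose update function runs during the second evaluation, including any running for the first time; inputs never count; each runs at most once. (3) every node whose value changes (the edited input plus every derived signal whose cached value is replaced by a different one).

d14 now evaluates to 40.
Run set: d1, d9, d10, d11, d14 (5 run).
Changed values: s1, d9, d10, d11.
The important point: at d2 every value read last time is unchanged, so the dirty flag clears without a run.

Initial pass — values computed on the first demand:
  d1 = mul(-4, -4) = 16
  d2 = add(16, 8) = 24
  d3 = mul(16, 16) = 256
  d4 = neg(256) = -256
  d6 = neg(-256) = 256
  d7 = max2(24, -256) = 24
  d9 = mul(8, -4) = -32
  d10 = min2(-32, 0) = -32
  d11 = add(256, -32) = 224
  d12 = add(24, 16) = 40
  d14 = min2(40, 224) = 40

Second demand — change propagation:
  d1: re-runs because s1 -4->4; s1 -4->4; new result 16 (unchanged).
  d2: re-examined; everything it read last time is the same (d1 unchanged, s6 unchanged) — cache 24 kept, no run.
  d3: re-examined; everything it read last time is the same (d1 unchanged, d1 unchanged) — cache 256 kept, no run.
  d4: re-examined; everything it read last time is the same (d3 unchanged) — cache -256 kept, no run.
  d6: re-examined; everything it read last time is the same (d4 unchanged) — cache 256 kept, no run.
  d7: re-examined; everything it read last time is the same (d2 unchanged, d4 unchanged) — cache 24 kept, no run.
  d9: re-runs because s1 -4->4; new result 32.
  d10: re-runs because d9 -32->32; new result 0.
  d11: re-runs because d10 -32->0; new result 256.
  d12: re-examined; everything it read last time is the same (d7 unchanged, d1 unchanged) — cache 40 kept, no run.
  d14: re-runs because d11 224->256; new result 40 (unchanged).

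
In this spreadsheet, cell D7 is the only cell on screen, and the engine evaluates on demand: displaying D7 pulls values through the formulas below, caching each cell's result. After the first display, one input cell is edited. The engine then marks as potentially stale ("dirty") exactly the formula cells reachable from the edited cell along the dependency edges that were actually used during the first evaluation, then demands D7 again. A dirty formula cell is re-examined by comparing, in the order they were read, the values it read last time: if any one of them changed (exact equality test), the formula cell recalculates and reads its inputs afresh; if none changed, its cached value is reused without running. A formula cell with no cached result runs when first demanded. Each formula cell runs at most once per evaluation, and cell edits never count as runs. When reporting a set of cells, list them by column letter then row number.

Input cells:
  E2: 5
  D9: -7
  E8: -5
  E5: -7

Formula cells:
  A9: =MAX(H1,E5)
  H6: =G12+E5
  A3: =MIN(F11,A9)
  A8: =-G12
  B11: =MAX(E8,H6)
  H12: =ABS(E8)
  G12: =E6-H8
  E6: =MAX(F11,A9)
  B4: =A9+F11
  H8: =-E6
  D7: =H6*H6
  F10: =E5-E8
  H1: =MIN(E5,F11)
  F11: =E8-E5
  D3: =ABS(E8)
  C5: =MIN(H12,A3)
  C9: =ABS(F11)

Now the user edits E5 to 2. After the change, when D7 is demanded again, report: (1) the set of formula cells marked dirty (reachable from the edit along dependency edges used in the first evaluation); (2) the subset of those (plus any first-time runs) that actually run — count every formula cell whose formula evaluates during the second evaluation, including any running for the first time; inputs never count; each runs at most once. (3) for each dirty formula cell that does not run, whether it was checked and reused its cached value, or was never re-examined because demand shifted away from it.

Initial pass — values computed on the first demand:
  F11 = -5 - -7 = 2
  H1 = MIN(-7, 2) = -7
  A9 = MAX(-7, -7) = -7
  E6 = MAX(2, -7) = 2
  H8 = -(2) = -2
  G12 = 2 - -2 = 4
  H6 = 4 + -7 = -3
  D7 = -3 * -3 = 9

Second demand — change propagation:
  F11: re-runs because E5 -7->2; new result -7.
  H1: re-runs because E5 -7->2; F11 2->-7; new result -7 (unchanged).
  A9: re-runs because E5 -7->2; new result 2.
  E6: re-runs because F11 2->-7; A9 -7->2; new result 2 (unchanged).
  H8: re-examined; everything it read last time is the same (E6 unchanged) — cache -2 kept, no run.
  G12: re-examined; everything it read last time is the same (E6 unchanged, H8 unchanged) — cache 4 kept, no run.
  H6: re-runs because E5 -7->2; new result 6.
  D7: re-runs because H6 -3->6; H6 -3->6; new result 36.

The important point: at H8 every value read last time is unchanged, so the dirty flag clears without a run.

Dirty set: A9, D7, E6, F11, G12, H1, H6, H8.
Run set: A9, D7, E6, F11, H1, H6 (6 run).
Re-examined without running (cache reused): G12, H8.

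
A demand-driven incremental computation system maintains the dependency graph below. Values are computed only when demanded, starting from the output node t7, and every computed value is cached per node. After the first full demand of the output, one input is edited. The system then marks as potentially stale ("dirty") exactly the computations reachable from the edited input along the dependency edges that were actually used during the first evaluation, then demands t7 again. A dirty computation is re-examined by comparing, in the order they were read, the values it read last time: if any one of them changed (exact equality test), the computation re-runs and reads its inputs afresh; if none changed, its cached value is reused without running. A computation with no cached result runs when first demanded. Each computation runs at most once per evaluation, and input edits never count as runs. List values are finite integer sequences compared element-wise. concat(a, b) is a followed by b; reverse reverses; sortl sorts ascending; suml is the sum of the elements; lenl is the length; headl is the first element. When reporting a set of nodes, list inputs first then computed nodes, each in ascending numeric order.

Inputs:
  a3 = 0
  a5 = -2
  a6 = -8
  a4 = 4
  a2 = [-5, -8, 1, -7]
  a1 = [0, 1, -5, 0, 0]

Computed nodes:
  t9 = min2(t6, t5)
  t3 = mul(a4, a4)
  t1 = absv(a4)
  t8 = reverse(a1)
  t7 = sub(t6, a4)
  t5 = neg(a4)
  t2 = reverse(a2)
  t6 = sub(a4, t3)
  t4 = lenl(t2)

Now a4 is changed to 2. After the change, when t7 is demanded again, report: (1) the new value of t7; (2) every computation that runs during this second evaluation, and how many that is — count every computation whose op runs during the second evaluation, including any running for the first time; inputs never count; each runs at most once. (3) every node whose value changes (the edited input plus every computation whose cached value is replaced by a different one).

First evaluation (everything demanded from the output):
  t3 = mul(4, 4) = 16
  t6 = sub(4, 16) = -12
  t7 = sub(-12, 4) = -16

Propagation after the edit:
  t3: runs — a4 4->2; a4 4->2; result 4.
  t6: runs — a4 4->2; t3 16->4; result -2.
  t7: runs — t6 -12->-2; a4 4->2; result -4.

New value of t7: -4.
Computations that run: t3, t6, t7 — 3 in total.
Values that change: a4, t3, t6, t7.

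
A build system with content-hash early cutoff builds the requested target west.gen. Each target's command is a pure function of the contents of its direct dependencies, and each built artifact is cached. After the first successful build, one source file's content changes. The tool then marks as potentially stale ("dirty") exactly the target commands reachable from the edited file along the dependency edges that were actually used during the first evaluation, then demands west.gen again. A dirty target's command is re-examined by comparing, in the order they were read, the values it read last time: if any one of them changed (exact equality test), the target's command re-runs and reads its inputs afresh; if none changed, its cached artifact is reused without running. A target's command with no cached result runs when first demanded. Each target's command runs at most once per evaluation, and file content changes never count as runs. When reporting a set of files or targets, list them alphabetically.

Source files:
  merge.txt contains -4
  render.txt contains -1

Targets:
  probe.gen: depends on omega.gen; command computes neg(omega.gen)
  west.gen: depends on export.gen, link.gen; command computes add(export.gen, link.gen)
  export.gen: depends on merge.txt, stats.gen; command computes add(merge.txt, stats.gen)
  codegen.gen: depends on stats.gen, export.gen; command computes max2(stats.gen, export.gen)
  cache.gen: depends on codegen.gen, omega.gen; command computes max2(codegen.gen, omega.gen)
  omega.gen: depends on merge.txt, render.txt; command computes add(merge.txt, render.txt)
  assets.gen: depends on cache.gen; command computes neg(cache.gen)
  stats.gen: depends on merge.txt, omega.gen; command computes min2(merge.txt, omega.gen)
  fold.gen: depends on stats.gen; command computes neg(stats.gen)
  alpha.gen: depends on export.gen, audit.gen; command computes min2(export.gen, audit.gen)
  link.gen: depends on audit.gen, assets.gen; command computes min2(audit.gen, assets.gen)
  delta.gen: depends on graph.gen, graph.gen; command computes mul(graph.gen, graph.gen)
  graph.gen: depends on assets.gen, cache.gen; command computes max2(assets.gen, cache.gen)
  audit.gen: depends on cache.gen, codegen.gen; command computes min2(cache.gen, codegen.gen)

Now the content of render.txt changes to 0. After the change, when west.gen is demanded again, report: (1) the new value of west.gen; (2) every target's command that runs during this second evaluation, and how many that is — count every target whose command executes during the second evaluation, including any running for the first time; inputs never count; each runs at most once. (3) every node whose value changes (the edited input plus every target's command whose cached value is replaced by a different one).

New value of west.gen: -12.
Target commands that run: assets.gen, audit.gen, cache.gen, codegen.gen, export.gen, link.gen, omega.gen, stats.gen, west.gen — 9 in total.
Values that change: assets.gen, audit.gen, cache.gen, codegen.gen, export.gen, link.gen, omega.gen, render.txt, stats.gen, west.gen.

First evaluation (everything demanded from the output):
  omega.gen = add(-4, -1) = -5
  stats.gen = min2(-4, -5) = -5
  export.gen = add(-4, -5) = -9
  codegen.gen = max2(-5, -9) = -5
  cache.gen = max2(-5, -5) = -5
  assets.gen = neg(-5) = 5
  audit.gen = min2(-5, -5) = -5
  link.gen = min2(-5, 5) = -5
  west.gen = add(-9, -5) = -14

Propagation after the edit:
  omega.gen: runs — render.txt -1->0; result -4.
  stats.gen: runs — omega.gen -5->-4; result -4.
  export.gen: runs — stats.gen -5->-4; result -8.
  codegen.gen: runs — stats.gen -5->-4; export.gen -9->-8; result -4.
  cache.gen: runs — codegen.gen -5->-4; omega.gen -5->-4; result -4.
  assets.gen: runs — cache.gen -5->-4; result 4.
  audit.gen: runs — cache.gen -5->-4; codegen.gen -5->-4; result -4.
  link.gen: runs — audit.gen -5->-4; assets.gen 5->4; result -4.
  west.gen: runs — export.gen -9->-8; link.gen -5->-4; result -12.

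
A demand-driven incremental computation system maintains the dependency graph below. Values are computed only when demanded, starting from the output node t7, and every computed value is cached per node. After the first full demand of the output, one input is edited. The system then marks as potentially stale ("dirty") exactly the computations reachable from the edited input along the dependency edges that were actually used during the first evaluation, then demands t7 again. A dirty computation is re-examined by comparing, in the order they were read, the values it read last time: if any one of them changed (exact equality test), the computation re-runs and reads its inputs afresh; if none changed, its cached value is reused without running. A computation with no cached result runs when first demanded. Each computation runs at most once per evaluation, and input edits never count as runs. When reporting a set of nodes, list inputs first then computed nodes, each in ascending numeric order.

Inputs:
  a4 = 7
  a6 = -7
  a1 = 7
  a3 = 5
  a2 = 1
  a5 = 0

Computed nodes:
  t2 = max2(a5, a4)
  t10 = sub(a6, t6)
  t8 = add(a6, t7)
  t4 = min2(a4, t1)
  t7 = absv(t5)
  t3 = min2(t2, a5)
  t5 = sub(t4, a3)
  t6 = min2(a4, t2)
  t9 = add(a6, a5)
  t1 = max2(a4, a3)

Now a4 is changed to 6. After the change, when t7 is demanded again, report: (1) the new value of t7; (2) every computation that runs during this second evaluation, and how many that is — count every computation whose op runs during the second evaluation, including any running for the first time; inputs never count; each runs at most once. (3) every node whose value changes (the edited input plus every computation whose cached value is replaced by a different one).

First evaluation (everything demanded from the output):
  t1 = max2(7, 5) = 7
  t4 = min2(7, 7) = 7
  t5 = sub(7, 5) = 2
  t7 = absv(2) = 2

Propagation after the edit:
  t1: runs — a4 7->6; result 6.
  t4: runs — a4 7->6; t1 7->6; result 6.
  t5: runs — t4 7->6; result 1.
  t7: runs — t5 2->1; result 1.

New value of t7: 1.
Computations that run: t1, t4, t5, t7 — 4 in total.
Values that change: a4, t1, t4, t5, t7.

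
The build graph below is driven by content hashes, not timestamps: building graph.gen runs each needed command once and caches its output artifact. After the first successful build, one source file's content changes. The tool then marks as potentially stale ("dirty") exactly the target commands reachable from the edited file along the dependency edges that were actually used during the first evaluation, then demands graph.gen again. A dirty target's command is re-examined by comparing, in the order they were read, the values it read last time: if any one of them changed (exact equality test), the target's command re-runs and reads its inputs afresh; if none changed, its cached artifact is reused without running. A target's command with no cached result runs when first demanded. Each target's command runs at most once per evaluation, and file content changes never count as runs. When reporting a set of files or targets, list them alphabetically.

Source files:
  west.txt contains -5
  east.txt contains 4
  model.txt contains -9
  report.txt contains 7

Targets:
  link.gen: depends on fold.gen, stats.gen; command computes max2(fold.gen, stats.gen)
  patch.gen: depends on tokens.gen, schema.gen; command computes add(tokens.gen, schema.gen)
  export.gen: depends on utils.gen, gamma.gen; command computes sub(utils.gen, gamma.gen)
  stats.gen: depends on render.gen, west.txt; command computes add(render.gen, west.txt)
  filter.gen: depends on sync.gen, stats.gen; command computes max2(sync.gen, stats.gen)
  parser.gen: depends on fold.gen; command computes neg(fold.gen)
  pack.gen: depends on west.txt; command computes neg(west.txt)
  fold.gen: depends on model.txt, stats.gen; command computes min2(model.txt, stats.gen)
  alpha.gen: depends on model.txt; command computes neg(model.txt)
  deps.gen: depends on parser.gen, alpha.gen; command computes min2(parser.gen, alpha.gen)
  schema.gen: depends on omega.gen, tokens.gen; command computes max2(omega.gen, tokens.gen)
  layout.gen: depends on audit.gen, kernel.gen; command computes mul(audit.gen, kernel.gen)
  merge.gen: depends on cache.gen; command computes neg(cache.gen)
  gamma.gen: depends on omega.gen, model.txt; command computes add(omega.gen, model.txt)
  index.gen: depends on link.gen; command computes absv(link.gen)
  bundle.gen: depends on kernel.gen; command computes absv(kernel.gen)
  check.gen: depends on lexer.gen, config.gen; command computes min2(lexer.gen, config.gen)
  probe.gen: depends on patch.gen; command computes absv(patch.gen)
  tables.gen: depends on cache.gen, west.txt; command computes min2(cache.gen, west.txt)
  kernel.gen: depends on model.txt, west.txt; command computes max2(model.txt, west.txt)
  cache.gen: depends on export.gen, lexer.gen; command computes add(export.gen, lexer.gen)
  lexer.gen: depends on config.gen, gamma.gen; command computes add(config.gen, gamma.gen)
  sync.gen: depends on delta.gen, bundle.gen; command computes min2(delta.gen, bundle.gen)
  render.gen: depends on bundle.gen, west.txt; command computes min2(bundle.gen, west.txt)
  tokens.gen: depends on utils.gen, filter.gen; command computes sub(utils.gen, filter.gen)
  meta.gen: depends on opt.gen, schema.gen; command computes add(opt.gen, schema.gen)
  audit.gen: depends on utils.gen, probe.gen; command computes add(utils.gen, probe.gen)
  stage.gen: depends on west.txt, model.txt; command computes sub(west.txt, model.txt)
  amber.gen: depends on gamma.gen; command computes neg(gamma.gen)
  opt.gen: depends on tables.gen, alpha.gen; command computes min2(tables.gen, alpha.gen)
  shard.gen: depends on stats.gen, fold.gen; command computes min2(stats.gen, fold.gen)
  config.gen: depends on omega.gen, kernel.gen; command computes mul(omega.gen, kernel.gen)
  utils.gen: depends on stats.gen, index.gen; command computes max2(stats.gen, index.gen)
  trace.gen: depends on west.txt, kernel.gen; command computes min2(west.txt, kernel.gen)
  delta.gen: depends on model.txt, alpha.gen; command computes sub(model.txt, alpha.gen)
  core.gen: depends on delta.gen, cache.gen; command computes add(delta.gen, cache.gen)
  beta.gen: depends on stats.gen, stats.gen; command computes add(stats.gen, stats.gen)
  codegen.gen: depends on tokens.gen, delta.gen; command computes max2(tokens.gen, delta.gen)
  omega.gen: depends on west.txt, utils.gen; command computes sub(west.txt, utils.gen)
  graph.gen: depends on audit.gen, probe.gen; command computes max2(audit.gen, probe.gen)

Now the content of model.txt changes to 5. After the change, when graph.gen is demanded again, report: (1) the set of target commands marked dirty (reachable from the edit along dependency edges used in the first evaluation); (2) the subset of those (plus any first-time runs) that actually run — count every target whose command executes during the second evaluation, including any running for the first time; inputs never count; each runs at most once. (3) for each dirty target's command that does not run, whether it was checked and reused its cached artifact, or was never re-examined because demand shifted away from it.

Initial pass — values computed on the first demand:
  alpha.gen = neg(-9) = 9
  delta.gen = sub(-9, 9) = -18
  kernel.gen = max2(-9, -5) = -5
  bundle.gen = absv(-5) = 5
  render.gen = min2(5, -5) = -5
  stats.gen = add(-5, -5) = -10
  fold.gen = min2(-9, -10) = -10
  link.gen = max2(-10, -10) = -10
  index.gen = absv(-10) = 10
  sync.gen = min2(-18, 5) = -18
  filter.gen = max2(-18, -10) = -10
  utils.gen = max2(-10, 10) = 10
  omega.gen = sub(-5, 10) = -15
  tokens.gen = sub(10, -10) = 20
  schema.gen = max2(-15, 20) = 20
  patch.gen = add(20, 20) = 40
  probe.gen = absv(40) = 40
  audit.gen = add(10, 40) = 50
  graph.gen = max2(50, 40) = 50

Second demand — change propagation:
  alpha.gen: re-runs because model.txt -9->5; new result -5.
  delta.gen: re-runs because model.txt -9->5; alpha.gen 9->-5; new result 10.
  kernel.gen: re-runs because model.txt -9->5; new result 5.
  bundle.gen: re-runs because kernel.gen -5->5; new result 5 (unchanged).
  render.gen: re-examined; everything it read last time is the same (bundle.gen unchanged, west.txt unchanged) — cache -5 kept, no run.
  stats.gen: re-examined; everything it read last time is the same (render.gen unchanged, west.txt unchanged) — cache -10 kept, no run.
  fold.gen: re-runs because model.txt -9->5; new result -10 (unchanged).
  link.gen: re-examined; everything it read last time is the same (fold.gen unchanged, stats.gen unchanged) — cache -10 kept, no run.
  index.gen: re-examined; everything it read last time is the same (link.gen unchanged) — cache 10 kept, no run.
  sync.gen: re-runs because delta.gen -18->10; new result 5.
  filter.gen: re-runs because sync.gen -18->5; new result 5.
  utils.gen: re-examined; everything it read last time is the same (stats.gen unchanged, index.gen unchanged) — cache 10 kept, no run.
  omega.gen: re-examined; everything it read last time is the same (west.txt unchanged, utils.gen unchanged) — cache -15 kept, no run.
  tokens.gen: re-runs because filter.gen -10->5; new result 5.
  schema.gen: re-runs because tokens.gen 20->5; new result 5.
  patch.gen: re-runs because tokens.gen 20->5; schema.gen 20->5; new result 10.
  probe.gen: re-runs because patch.gen 40->10; new result 10.
  audit.gen: re-runs because probe.gen 40->10; new result 20.
  graph.gen: re-runs because audit.gen 50->20; probe.gen 40->10; new result 20.

The important point: at render.gen every value read last time is unchanged, so the dirty flag clears without a run.

Dirty set: alpha.gen, audit.gen, bundle.gen, delta.gen, filter.gen, fold.gen, graph.gen, index.gen, kernel.gen, link.gen, omega.gen, patch.gen, probe.gen, render.gen, schema.gen, stats.gen, sync.gen, tokens.gen, utils.gen.
Run set: alpha.gen, audit.gen, bundle.gen, delta.gen, filter.gen, fold.gen, graph.gen, kernel.gen, patch.gen, probe.gen, schema.gen, sync.gen, tokens.gen (13 run).
Re-examined without running (cache reused): index.gen, link.gen, omega.gen, render.gen, stats.gen, utils.gen.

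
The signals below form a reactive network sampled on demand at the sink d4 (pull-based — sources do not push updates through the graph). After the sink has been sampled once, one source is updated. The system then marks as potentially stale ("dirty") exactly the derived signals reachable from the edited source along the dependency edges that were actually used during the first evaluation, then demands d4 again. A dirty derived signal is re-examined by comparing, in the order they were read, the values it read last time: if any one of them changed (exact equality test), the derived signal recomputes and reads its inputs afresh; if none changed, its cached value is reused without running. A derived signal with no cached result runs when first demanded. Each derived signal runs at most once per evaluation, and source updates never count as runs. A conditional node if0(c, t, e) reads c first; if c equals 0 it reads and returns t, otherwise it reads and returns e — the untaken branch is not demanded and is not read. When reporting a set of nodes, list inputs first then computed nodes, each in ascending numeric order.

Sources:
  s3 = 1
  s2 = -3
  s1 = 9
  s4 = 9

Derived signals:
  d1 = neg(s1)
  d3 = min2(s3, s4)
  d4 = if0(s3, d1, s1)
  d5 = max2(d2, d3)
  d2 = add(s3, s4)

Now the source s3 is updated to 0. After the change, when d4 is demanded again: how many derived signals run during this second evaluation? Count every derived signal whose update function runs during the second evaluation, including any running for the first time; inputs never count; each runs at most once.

Run set: d1, d4 (2 run).
The important point: the flipped condition pulls in fresh nodes; d1 runs for the first time.

Initial pass — values computed on the first demand:
  d4 = if0(s3=1 -> else branch s1) = 9

Second demand — change propagation:
  d1: newly demanded (no cache) — executes and yields -9.
  d4: re-runs because s3 1->0; new result -9.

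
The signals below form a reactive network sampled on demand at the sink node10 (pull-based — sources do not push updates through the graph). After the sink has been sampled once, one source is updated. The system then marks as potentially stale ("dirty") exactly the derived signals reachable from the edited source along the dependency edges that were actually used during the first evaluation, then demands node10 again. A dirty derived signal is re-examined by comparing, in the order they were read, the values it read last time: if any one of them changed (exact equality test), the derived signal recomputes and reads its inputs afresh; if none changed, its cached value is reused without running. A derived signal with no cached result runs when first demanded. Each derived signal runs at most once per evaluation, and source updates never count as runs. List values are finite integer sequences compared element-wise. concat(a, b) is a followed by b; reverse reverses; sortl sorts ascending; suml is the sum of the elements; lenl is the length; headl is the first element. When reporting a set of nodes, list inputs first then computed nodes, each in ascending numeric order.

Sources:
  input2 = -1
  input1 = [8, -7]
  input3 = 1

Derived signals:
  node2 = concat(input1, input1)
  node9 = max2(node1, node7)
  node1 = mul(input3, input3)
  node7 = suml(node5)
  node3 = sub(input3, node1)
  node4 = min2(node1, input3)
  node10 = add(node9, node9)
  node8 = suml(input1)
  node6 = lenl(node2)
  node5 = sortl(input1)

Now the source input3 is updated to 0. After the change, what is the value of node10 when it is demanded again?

Initial pass — values computed on the first demand:
  node1 = mul(1, 1) = 1
  node5 = sortl([8, -7]) = [-7, 8]
  node7 = suml([-7, 8]) = 1
  node9 = max2(1, 1) = 1
  node10 = add(1, 1) = 2

Second demand — change propagation:
  node1: re-runs because input3 1->0; input3 1->0; new result 0.
  node9: re-runs because node1 1->0; new result 1 (unchanged).
  node10: re-examined; everything it read last time is the same (node9 unchanged, node9 unchanged) — cache 2 kept, no run.

The important point: node9 recomputes to an identical value, and the output ends up unchanged.

node10 now evaluates to 2.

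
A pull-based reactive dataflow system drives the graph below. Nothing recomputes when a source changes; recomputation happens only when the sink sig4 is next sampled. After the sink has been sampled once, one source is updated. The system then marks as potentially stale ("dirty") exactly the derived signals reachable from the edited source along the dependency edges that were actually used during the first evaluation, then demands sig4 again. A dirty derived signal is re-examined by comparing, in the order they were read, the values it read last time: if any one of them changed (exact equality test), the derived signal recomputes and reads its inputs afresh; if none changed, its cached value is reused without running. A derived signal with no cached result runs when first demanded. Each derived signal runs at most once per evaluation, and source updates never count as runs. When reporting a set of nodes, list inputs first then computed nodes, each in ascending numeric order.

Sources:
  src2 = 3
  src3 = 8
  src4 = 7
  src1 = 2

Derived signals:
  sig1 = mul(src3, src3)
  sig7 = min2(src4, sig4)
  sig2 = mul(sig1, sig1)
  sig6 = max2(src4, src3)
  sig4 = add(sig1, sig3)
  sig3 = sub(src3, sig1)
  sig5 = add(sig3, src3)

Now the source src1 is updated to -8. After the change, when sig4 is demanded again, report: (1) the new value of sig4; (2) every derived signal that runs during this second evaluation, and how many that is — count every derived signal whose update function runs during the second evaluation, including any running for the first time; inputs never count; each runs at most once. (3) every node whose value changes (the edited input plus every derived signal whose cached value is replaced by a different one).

First evaluation (everything demanded from the output):
  sig1 = mul(8, 8) = 64
  sig3 = sub(8, 64) = -56
  sig4 = add(64, -56) = 8

Propagation after the edit:
  src1 feeds no computation that the output demands — nothing is marked dirty and nothing runs.

Key observation: src1 is never demanded by the output, so the edit triggers no recomputation at all.

New value of sig4: 8.
Derived signals that run: none — 0 in total.
Values that change: src1.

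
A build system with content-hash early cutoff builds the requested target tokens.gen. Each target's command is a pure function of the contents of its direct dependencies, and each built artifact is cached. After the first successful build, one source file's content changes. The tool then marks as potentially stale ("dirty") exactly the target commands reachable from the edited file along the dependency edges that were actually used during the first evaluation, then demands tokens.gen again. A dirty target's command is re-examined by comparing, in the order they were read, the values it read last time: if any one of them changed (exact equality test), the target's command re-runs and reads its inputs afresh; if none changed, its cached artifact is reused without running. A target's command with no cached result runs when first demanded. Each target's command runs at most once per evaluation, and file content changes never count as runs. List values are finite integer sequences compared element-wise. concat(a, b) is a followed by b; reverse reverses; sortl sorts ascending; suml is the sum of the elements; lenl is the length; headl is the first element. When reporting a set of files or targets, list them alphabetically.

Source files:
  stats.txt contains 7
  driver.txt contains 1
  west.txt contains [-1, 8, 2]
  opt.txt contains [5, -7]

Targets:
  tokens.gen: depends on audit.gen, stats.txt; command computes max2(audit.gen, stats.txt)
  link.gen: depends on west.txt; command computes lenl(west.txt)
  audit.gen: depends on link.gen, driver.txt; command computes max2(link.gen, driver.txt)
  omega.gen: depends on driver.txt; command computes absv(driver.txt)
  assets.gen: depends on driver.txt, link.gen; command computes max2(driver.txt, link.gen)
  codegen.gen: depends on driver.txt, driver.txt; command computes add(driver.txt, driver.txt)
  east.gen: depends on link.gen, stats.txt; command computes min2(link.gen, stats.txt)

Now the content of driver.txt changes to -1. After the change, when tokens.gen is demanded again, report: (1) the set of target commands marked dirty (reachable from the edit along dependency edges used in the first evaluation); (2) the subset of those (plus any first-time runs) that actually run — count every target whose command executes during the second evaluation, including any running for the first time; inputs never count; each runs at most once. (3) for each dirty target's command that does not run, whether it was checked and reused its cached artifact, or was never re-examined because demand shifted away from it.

Marked dirty: audit.gen, tokens.gen.
Target commands that run: audit.gen — 1 in total.
Checked but reused from cache: tokens.gen.
Key observation: the change is absorbed at audit.gen — it re-runs but produces the same value, and the output's value is unchanged.

First evaluation (everything demanded from the output):
  link.gen = lenl([-1, 8, 2]) = 3
  audit.gen = max2(3, 1) = 3
  tokens.gen = max2(3, 7) = 7

Propagation after the edit:
  audit.gen: runs — driver.txt 1->-1; result 3 (same value as before).
  tokens.gen: checked — values it read are unchanged (audit.gen unchanged, stats.txt unchanged); reused cached 7 without running.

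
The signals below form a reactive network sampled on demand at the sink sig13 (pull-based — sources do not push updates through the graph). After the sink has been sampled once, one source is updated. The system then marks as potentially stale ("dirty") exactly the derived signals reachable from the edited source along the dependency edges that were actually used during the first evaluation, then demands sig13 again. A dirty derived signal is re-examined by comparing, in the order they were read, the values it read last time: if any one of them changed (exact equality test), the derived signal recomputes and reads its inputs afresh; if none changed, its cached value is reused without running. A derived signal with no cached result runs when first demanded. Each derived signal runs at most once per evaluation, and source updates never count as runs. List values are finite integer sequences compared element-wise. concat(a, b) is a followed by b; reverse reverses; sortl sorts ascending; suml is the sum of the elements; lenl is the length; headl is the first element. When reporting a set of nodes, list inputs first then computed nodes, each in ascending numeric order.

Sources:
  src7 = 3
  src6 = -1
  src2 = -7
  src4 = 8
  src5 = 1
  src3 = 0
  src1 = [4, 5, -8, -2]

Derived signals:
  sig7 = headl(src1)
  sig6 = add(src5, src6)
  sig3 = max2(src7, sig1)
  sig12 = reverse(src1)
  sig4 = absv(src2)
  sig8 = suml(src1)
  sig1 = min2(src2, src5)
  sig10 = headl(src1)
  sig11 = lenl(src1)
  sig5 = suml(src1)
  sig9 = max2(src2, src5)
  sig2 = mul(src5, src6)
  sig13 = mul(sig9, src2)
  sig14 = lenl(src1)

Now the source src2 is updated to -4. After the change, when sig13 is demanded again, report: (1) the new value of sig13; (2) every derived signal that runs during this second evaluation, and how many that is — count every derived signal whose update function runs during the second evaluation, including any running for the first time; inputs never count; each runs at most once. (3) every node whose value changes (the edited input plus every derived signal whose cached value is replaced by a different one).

sig13 now evaluates to -4.
Run set: sig9, sig13 (2 run).
Changed values: src2, sig13.

Initial pass — values computed on the first demand:
  sig9 = max2(-7, 1) = 1
  sig13 = mul(1, -7) = -7

Second demand — change propagation:
  sig9: re-runs because src2 -7->-4; new result 1 (unchanged).
  sig13: re-runs because src2 -7->-4; new result -4.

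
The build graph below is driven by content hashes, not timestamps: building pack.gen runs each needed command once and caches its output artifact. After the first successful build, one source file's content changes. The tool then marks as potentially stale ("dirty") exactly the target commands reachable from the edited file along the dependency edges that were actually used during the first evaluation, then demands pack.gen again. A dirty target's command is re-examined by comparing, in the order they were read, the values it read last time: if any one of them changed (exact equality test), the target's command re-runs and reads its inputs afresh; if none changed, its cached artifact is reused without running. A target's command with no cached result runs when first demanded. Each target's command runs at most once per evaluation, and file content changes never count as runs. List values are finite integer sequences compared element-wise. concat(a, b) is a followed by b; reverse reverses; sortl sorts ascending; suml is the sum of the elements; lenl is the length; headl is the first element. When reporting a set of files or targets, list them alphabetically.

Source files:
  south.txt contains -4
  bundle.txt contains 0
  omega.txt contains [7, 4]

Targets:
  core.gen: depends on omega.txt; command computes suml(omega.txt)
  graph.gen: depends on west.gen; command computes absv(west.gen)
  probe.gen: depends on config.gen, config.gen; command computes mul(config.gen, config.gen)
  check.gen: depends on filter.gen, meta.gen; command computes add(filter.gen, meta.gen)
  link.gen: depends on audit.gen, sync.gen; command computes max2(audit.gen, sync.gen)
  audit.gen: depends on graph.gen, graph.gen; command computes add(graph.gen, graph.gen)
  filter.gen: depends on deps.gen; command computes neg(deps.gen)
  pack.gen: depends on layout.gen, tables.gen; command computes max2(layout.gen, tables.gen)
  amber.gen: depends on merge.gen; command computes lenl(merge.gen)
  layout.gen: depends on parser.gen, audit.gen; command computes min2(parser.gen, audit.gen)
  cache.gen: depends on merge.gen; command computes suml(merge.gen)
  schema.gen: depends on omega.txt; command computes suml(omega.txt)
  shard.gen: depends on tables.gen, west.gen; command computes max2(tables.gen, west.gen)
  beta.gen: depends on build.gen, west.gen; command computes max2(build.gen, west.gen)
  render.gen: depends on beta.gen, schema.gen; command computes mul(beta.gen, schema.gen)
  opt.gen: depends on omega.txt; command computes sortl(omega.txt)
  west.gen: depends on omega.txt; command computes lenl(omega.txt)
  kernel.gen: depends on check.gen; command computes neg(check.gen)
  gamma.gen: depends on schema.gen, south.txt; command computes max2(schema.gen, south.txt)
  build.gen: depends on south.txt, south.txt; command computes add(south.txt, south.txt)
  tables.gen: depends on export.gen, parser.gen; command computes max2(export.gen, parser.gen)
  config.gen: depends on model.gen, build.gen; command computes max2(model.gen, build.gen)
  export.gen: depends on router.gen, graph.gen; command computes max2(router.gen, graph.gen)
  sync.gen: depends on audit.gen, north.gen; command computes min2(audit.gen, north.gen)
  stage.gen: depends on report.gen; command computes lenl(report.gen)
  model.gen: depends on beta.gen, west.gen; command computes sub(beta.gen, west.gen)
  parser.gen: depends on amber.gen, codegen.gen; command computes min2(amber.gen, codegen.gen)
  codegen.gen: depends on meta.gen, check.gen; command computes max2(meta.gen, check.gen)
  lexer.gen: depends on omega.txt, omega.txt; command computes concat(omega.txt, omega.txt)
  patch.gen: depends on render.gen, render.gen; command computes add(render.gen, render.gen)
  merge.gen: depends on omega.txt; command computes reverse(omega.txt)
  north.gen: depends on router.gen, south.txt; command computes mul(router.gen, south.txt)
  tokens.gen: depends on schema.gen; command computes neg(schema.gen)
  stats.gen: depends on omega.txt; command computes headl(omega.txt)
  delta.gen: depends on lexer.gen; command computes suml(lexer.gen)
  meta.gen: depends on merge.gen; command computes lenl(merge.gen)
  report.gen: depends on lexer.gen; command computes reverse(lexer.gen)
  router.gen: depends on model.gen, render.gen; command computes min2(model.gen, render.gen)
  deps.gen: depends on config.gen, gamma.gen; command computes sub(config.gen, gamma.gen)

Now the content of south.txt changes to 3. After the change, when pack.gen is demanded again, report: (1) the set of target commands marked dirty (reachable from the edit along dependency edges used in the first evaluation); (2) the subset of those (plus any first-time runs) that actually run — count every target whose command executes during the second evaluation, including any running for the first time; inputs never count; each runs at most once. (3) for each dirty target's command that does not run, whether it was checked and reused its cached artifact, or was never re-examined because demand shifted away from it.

Initial pass — values computed on the first demand:
  build.gen = add(-4, -4) = -8
  merge.gen = reverse([7, 4]) = [4, 7]
  amber.gen = lenl([4, 7]) = 2
  meta.gen = lenl([4, 7]) = 2
  schema.gen = suml([7, 4]) = 11
  gamma.gen = max2(11, -4) = 11
  west.gen = lenl([7, 4]) = 2
  beta.gen = max2(-8, 2) = 2
  graph.gen = absv(2) = 2
  audit.gen = add(2, 2) = 4
  model.gen = sub(2, 2) = 0
  config.gen = max2(0, -8) = 0
  deps.gen = sub(0, 11) = -11
  filter.gen = neg(-11) = 11
  check.gen = add(11, 2) = 13
  codegen.gen = max2(2, 13) = 13
  parser.gen = min2(2, 13) = 2
  layout.gen = min2(2, 4) = 2
  render.gen = mul(2, 11) = 22
  router.gen = min2(0, 22) = 0
  export.gen = max2(0, 2) = 2
  tables.gen = max2(2, 2) = 2
  pack.gen = max2(2, 2) = 2

Second demand — change propagation:
  build.gen: re-runs because south.txt -4->3; south.txt -4->3; new result 6.
  beta.gen: re-runs because build.gen -8->6; new result 6.
  gamma.gen: re-runs because south.txt -4->3; new result 11 (unchanged).
  model.gen: re-runs because beta.gen 2->6; new result 4.
  config.gen: re-runs because model.gen 0->4; build.gen -8->6; new result 6.
  deps.gen: re-runs because config.gen 0->6; new result -5.
  filter.gen: re-runs because deps.gen -11->-5; new result 5.
  check.gen: re-runs because filter.gen 11->5; new result 7.
  codegen.gen: re-runs because check.gen 13->7; new result 7.
  parser.gen: re-runs because codegen.gen 13->7; new result 2 (unchanged).
  layout.gen: re-examined; everything it read last time is the same (parser.gen unchanged, audit.gen unchanged) — cache 2 kept, no run.
  render.gen: re-runs because beta.gen 2->6; new result 66.
  router.gen: re-runs because model.gen 0->4; render.gen 22->66; new result 4.
  export.gen: re-runs because router.gen 0->4; new result 4.
  tables.gen: re-runs because export.gen 2->4; new result 4.
  pack.gen: re-runs because tables.gen 2->4; new result 4.

The important point: at layout.gen every value read last time is unchanged, so the dirty flag clears without a run.

Dirty set: beta.gen, build.gen, check.gen, codegen.gen, config.gen, deps.gen, export.gen, filter.gen, gamma.gen, layout.gen, model.gen, pack.gen, parser.gen, render.gen, router.gen, tables.gen.
Run set: beta.gen, build.gen, check.gen, codegen.gen, config.gen, deps.gen, export.gen, filter.gen, gamma.gen, model.gen, pack.gen, parser.gen, render.gen, router.gen, tables.gen (15 run).
Re-examined without running (cache reused): layout.gen.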